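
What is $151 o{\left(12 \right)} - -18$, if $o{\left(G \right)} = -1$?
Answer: $-133$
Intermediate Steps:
$151 o{\left(12 \right)} - -18 = 151 \left(-1\right) - -18 = -151 + 18 = -133$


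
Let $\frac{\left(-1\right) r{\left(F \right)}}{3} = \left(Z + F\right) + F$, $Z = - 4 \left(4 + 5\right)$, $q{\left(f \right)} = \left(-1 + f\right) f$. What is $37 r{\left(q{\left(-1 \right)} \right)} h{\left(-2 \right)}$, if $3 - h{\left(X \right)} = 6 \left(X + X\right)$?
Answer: $95904$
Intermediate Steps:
$h{\left(X \right)} = 3 - 12 X$ ($h{\left(X \right)} = 3 - 6 \left(X + X\right) = 3 - 6 \cdot 2 X = 3 - 12 X$)
$q{\left(f \right)} = f \left(-1 + f\right)$
$Z = -36$ ($Z = \left(-4\right) 9 = -36$)
$r{\left(F \right)} = 108 - 6 F$ ($r{\left(F \right)} = - 3 \left(\left(-36 + F\right) + F\right) = - 3 \left(-36 + 2 F\right) = 108 - 6 F$)
$37 r{\left(q{\left(-1 \right)} \right)} h{\left(-2 \right)} = 37 \left(108 - 6 \left(- (-1 - 1)\right)\right) \left(3 - -24\right) = 37 \left(108 - 6 \left(\left(-1\right) \left(-2\right)\right)\right) \left(3 + 24\right) = 37 \left(108 - 12\right) 27 = 37 \cdot 96 \cdot 27 = 3552 \cdot 27 = 95904$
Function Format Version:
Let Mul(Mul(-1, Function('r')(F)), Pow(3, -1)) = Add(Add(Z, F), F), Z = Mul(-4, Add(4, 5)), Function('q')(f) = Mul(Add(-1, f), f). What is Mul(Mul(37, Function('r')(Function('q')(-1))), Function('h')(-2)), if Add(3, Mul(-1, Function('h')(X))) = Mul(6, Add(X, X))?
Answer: 95904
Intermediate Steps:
Function('h')(X) = Add(3, Mul(-12, X)) (Function('h')(X) = Add(3, Mul(-1, Mul(6, Add(X, X)))) = Add(3, Mul(-1, Mul(6, Mul(2, X)))) = Add(3, Mul(-1, Mul(12, X))) = Add(3, Mul(-12, X)))
Function('q')(f) = Mul(f, Add(-1, f))
Z = -36 (Z = Mul(-4, 9) = -36)
Function('r')(F) = Add(108, Mul(-6, F)) (Function('r')(F) = Mul(-3, Add(Add(-36, F), F)) = Mul(-3, Add(-36, Mul(2, F))) = Add(108, Mul(-6, F)))
Mul(Mul(37, Function('r')(Function('q')(-1))), Function('h')(-2)) = Mul(Mul(37, Add(108, Mul(-6, Mul(-1, Add(-1, -1))))), Add(3, Mul(-12, -2))) = Mul(Mul(37, Add(108, Mul(-6, Mul(-1, -2)))), Add(3, 24)) = Mul(Mul(37, Add(108, Mul(-6, 2))), 27) = Mul(Mul(37, Add(108, -12)), 27) = Mul(Mul(37, 96), 27) = Mul(3552, 27) = 95904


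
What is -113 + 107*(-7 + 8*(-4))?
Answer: -4286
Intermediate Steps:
-113 + 107*(-7 + 8*(-4)) = -113 + 107*(-7 - 32) = -113 + 107*(-39) = -113 - 4173 = -4286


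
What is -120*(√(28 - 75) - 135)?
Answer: 16200 - 120*I*√47 ≈ 16200.0 - 822.68*I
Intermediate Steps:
-120*(√(28 - 75) - 135) = -120*(√(-47) - 135) = -120*(I*√47 - 135) = -120*(-135 + I*√47) = 16200 - 120*I*√47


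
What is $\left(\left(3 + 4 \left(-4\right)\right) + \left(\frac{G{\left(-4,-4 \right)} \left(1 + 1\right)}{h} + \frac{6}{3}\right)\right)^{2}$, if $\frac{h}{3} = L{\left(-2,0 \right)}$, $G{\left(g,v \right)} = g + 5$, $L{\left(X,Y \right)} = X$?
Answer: $\frac{1156}{9} \approx 128.44$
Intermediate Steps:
$G{\left(g,v \right)} = 5 + g$
$h = -6$ ($h = 3 \left(-2\right) = -6$)
$\left(\left(3 + 4 \left(-4\right)\right) + \left(\frac{G{\left(-4,-4 \right)} \left(1 + 1\right)}{h} + \frac{6}{3}\right)\right)^{2} = \left(\left(3 + 4 \left(-4\right)\right) + \left(\frac{\left(5 - 4\right) \left(1 + 1\right)}{-6} + \frac{6}{3}\right)\right)^{2} = \left(\left(3 - 16\right) + \left(1 \cdot 2 \left(- \frac{1}{6}\right) + 6 \cdot \frac{1}{3}\right)\right)^{2} = \left(-13 + \left(2 \left(- \frac{1}{6}\right) + 2\right)\right)^{2} = \left(-13 + \left(- \frac{1}{3} + 2\right)\right)^{2} = \left(-13 + \frac{5}{3}\right)^{2} = \left(- \frac{34}{3}\right)^{2} = \frac{1156}{9}$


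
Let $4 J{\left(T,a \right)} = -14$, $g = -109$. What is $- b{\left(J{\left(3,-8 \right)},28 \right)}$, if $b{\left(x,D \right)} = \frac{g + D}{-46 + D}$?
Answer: $- \frac{9}{2} \approx -4.5$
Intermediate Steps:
$J{\left(T,a \right)} = - \frac{7}{2}$ ($J{\left(T,a \right)} = \frac{1}{4} \left(-14\right) = - \frac{7}{2}$)
$b{\left(x,D \right)} = \frac{-109 + D}{-46 + D}$
$- b{\left(J{\left(3,-8 \right)},28 \right)} = - \frac{-109 + 28}{-46 + 28} = - \frac{-81}{-18} = - \frac{\left(-1\right) \left(-81\right)}{18} = \left(-1\right) \frac{9}{2} = - \frac{9}{2}$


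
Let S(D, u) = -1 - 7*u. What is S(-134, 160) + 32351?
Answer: 31230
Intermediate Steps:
S(-134, 160) + 32351 = (-1 - 7*160) + 32351 = (-1 - 1120) + 32351 = -1121 + 32351 = 31230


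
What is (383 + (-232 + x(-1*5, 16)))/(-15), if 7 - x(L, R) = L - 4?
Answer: -167/15 ≈ -11.133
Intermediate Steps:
x(L, R) = 11 - L (x(L, R) = 7 - (L - 4) = 7 - (-4 + L) = 7 + (4 - L) = 11 - L)
(383 + (-232 + x(-1*5, 16)))/(-15) = (383 + (-232 + (11 - (-1)*5)))/(-15) = -(383 + (-232 + (11 - 1*(-5))))/15 = -(383 + (-232 + (11 + 5)))/15 = -(383 + (-232 + 16))/15 = -(383 - 216)/15 = -1/15*167 = -167/15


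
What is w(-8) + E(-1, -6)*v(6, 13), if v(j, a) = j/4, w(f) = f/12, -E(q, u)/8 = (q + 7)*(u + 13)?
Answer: -1514/3 ≈ -504.67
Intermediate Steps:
E(q, u) = -8*(7 + q)*(13 + u) (E(q, u) = -8*(q + 7)*(u + 13) = -8*(7 + q)*(13 + u))
w(f) = f/12 (w(f) = f*(1/12) = f/12)
v(j, a) = j/4 (v(j, a) = j*(¼) = j/4)
w(-8) + E(-1, -6)*v(6, 13) = (1/12)*(-8) + (-728 - 104*(-1) - 56*(-6) - 8*(-1)*(-6))*((¼)*6) = -⅔ + (-728 + 104 + 336 - 48)*(3/2) = -⅔ - 336*3/2 = -⅔ - 504 = -1514/3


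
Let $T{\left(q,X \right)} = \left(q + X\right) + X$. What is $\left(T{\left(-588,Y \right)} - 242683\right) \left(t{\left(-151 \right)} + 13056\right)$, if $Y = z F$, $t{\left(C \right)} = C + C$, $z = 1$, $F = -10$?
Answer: $-3102933414$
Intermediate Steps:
$t{\left(C \right)} = 2 C$
$Y = -10$ ($Y = 1 \left(-10\right) = -10$)
$T{\left(q,X \right)} = q + 2 X$ ($T{\left(q,X \right)} = \left(X + q\right) + X = q + 2 X$)
$\left(T{\left(-588,Y \right)} - 242683\right) \left(t{\left(-151 \right)} + 13056\right) = \left(\left(-588 + 2 \left(-10\right)\right) - 242683\right) \left(2 \left(-151\right) + 13056\right) = \left(\left(-588 - 20\right) - 242683\right) \left(-302 + 13056\right) = \left(-608 - 242683\right) 12754 = \left(-243291\right) 12754 = -3102933414$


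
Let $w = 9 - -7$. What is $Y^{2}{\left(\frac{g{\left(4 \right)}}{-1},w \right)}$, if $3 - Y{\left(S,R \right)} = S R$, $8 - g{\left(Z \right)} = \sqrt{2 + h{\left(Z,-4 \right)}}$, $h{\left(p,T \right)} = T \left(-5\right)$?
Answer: $22793 - 4192 \sqrt{22} \approx 3130.8$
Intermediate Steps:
$h{\left(p,T \right)} = - 5 T$
$g{\left(Z \right)} = 8 - \sqrt{22}$ ($g{\left(Z \right)} = 8 - \sqrt{2 - -20} = 8 - \sqrt{2 + 20} = 8 - \sqrt{22}$)
$w = 16$ ($w = 9 + 7 = 16$)
$Y{\left(S,R \right)} = 3 - R S$ ($Y{\left(S,R \right)} = 3 - S R = 3 - R S$)
$Y^{2}{\left(\frac{g{\left(4 \right)}}{-1},w \right)} = \left(3 - 16 \frac{8 - \sqrt{22}}{-1}\right)^{2} = \left(3 - 16 \left(8 - \sqrt{22}\right) \left(-1\right)\right)^{2} = \left(3 - 16 \left(-8 + \sqrt{22}\right)\right)^{2} = \left(3 + \left(128 - 16 \sqrt{22}\right)\right)^{2} = \left(131 - 16 \sqrt{22}\right)^{2}$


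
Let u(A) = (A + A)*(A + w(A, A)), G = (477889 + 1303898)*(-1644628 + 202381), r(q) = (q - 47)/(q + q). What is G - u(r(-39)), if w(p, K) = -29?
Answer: -3908630749053101/1521 ≈ -2.5698e+12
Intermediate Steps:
r(q) = (-47 + q)/(2*q) (r(q) = (-47 + q)/((2*q)) = (-47 + q)*(1/(2*q)) = (-47 + q)/(2*q))
G = -2569776955389 (G = 1781787*(-1442247) = -2569776955389)
u(A) = 2*A*(-29 + A) (u(A) = (A + A)*(A - 29) = (2*A)*(-29 + A) = 2*A*(-29 + A))
G - u(r(-39)) = -2569776955389 - 2*(1/2)*(-47 - 39)/(-39)*(-29 + (1/2)*(-47 - 39)/(-39)) = -2569776955389 - 2*(1/2)*(-1/39)*(-86)*(-29 + (1/2)*(-1/39)*(-86)) = -2569776955389 - 2*43*(-29 + 43/39)/39 = -2569776955389 - 2*43*(-1088)/(39*39) = -2569776955389 - 1*(-93568/1521) = -2569776955389 + 93568/1521 = -3908630749053101/1521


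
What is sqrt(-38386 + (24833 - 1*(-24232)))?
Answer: sqrt(10679) ≈ 103.34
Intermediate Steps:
sqrt(-38386 + (24833 - 1*(-24232))) = sqrt(-38386 + (24833 + 24232)) = sqrt(-38386 + 49065) = sqrt(10679)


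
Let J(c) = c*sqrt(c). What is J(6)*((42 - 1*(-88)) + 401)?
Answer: 3186*sqrt(6) ≈ 7804.1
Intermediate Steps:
J(c) = c**(3/2)
J(6)*((42 - 1*(-88)) + 401) = 6**(3/2)*((42 - 1*(-88)) + 401) = (6*sqrt(6))*((42 + 88) + 401) = (6*sqrt(6))*(130 + 401) = (6*sqrt(6))*531 = 3186*sqrt(6)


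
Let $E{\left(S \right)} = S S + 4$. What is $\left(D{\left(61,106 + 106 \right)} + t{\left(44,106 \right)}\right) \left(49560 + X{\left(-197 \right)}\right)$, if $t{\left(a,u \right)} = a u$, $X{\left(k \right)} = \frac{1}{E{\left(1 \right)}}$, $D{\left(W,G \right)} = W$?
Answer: $234171945$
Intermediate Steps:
$E{\left(S \right)} = 4 + S^{2}$ ($E{\left(S \right)} = S^{2} + 4 = 4 + S^{2}$)
$X{\left(k \right)} = \frac{1}{5}$ ($X{\left(k \right)} = \frac{1}{4 + 1^{2}} = \frac{1}{4 + 1} = \frac{1}{5}$)
$\left(D{\left(61,106 + 106 \right)} + t{\left(44,106 \right)}\right) \left(49560 + X{\left(-197 \right)}\right) = \left(61 + 44 \cdot 106\right) \left(49560 + \frac{1}{5}\right) = \left(61 + 4664\right) \frac{247801}{5} = 4725 \cdot \frac{247801}{5} = 234171945$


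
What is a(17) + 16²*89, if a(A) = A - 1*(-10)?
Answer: 22811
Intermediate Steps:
a(A) = 10 + A (a(A) = A + 10 = 10 + A)
a(17) + 16²*89 = (10 + 17) + 16²*89 = 27 + 256*89 = 27 + 22784 = 22811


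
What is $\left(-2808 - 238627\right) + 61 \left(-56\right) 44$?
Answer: $-391739$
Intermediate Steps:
$\left(-2808 - 238627\right) + 61 \left(-56\right) 44 = -241435 - 150304 = -391739$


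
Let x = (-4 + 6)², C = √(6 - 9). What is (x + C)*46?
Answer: 184 + 46*I*√3 ≈ 184.0 + 79.674*I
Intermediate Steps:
C = I*√3 (C = √(-3) = I*√3 ≈ 1.732*I)
x = 4 (x = 2² = 4)
(x + C)*46 = (4 + I*√3)*46 = 184 + 46*I*√3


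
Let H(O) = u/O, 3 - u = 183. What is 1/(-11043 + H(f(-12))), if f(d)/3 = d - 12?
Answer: -2/22081 ≈ -9.0576e-5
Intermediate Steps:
u = -180 (u = 3 - 1*183 = 3 - 183 = -180)
f(d) = -36 + 3*d (f(d) = 3*(d - 12) = 3*(-12 + d) = -36 + 3*d)
H(O) = -180/O
1/(-11043 + H(f(-12))) = 1/(-11043 - 180/(-36 + 3*(-12))) = 1/(-11043 - 180/(-36 - 36)) = 1/(-11043 - 180/(-72)) = 1/(-11043 - 180*(-1/72)) = 1/(-11043 + 5/2) = 1/(-22081/2) = -2/22081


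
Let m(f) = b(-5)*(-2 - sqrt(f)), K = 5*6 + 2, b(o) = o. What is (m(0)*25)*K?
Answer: 8000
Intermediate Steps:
K = 32 (K = 30 + 2 = 32)
m(f) = 10 + 5*sqrt(f) (m(f) = -5*(-2 - sqrt(f)) = 10 + 5*sqrt(f))
(m(0)*25)*K = ((10 + 5*sqrt(0))*25)*32 = ((10 + 5*0)*25)*32 = ((10 + 0)*25)*32 = (10*25)*32 = 250*32 = 8000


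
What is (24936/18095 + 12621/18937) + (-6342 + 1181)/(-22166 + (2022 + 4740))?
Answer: 12560382918323/5278411891060 ≈ 2.3796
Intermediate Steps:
(24936/18095 + 12621/18937) + (-6342 + 1181)/(-22166 + (2022 + 4740)) = (24936*(1/18095) + 12621*(1/18937)) - 5161/(-22166 + 6762) = (24936/18095 + 12621/18937) - 5161/(-15404) = 700590027/342665015 - 5161*(-1/15404) = 700590027/342665015 + 5161/15404 = 12560382918323/5278411891060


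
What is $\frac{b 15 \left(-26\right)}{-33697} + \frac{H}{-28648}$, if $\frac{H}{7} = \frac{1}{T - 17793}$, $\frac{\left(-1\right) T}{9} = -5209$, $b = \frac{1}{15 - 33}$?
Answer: $- \frac{18055351399}{28080148969728} \approx -0.00064299$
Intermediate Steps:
$b = - \frac{1}{18}$ ($b = \frac{1}{-18} = - \frac{1}{18} \approx -0.055556$)
$T = 46881$ ($T = \left(-9\right) \left(-5209\right) = 46881$)
$H = \frac{7}{29088}$ ($H = \frac{7}{46881 - 17793} = \frac{7}{29088} \approx 0.00024065$)
$\frac{b 15 \left(-26\right)}{-33697} + \frac{H}{-28648} = \frac{\left(- \frac{1}{18}\right) 15 \left(-26\right)}{-33697} + \frac{7}{29088 \left(-28648\right)} = \left(- \frac{5}{6}\right) \left(-26\right) \left(- \frac{1}{33697}\right) + \frac{7}{29088} \left(- \frac{1}{28648}\right) = \frac{65}{3} \left(- \frac{1}{33697}\right) - \frac{7}{833313024} = - \frac{65}{101091} - \frac{7}{833313024} = - \frac{18055351399}{28080148969728}$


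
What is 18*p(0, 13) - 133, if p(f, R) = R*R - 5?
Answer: 2819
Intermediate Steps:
p(f, R) = -5 + R**2 (p(f, R) = R**2 - 5 = -5 + R**2)
18*p(0, 13) - 133 = 18*(-5 + 13**2) - 133 = 18*(-5 + 169) - 133 = 18*164 - 133 = 2952 - 133 = 2819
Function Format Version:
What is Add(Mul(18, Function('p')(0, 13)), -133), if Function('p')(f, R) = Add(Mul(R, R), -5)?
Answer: 2819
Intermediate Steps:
Function('p')(f, R) = Add(-5, Pow(R, 2)) (Function('p')(f, R) = Add(Pow(R, 2), -5) = Add(-5, Pow(R, 2)))
Add(Mul(18, Function('p')(0, 13)), -133) = Add(Mul(18, Add(-5, Pow(13, 2))), -133) = Add(Mul(18, Add(-5, 169)), -133) = Add(Mul(18, 164), -133) = Add(2952, -133) = 2819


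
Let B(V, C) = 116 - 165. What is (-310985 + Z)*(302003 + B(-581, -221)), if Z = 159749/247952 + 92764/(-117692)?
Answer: -342535037631819382005/3647745848 ≈ -9.3903e+10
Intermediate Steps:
B(V, C) = -49
Z = -1049960005/7295491696 (Z = 159749*(1/247952) + 92764*(-1/117692) = 159749/247952 - 23191/29423 = -1049960005/7295491696 ≈ -0.14392)
(-310985 + Z)*(302003 + B(-581, -221)) = (-310985 - 1049960005/7295491696)*(302003 - 49) = -2268789535040565/7295491696*301954 = -342535037631819382005/3647745848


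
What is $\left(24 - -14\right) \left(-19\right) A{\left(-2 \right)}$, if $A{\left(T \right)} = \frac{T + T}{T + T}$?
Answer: $-722$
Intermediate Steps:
$A{\left(T \right)} = 1$ ($A{\left(T \right)} = \frac{2 T}{2 T} = 2 T \frac{1}{2 T} = 1$)
$\left(24 - -14\right) \left(-19\right) A{\left(-2 \right)} = \left(24 - -14\right) \left(-19\right) 1 = \left(24 + 14\right) \left(-19\right) 1 = 38 \left(-19\right) 1 = \left(-722\right) 1 = -722$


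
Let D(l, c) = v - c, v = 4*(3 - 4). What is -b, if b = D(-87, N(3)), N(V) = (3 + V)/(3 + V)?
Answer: 5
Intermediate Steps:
v = -4 (v = 4*(-1) = -4)
N(V) = 1
D(l, c) = -4 - c
b = -5 (b = -4 - 1*1 = -4 - 1 = -5)
-b = -1*(-5) = 5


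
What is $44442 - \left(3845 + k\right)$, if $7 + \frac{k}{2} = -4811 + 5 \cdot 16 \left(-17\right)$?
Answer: $52953$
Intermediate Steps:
$k = -12356$ ($k = -14 + 2 \left(-4811 + 5 \cdot 16 \left(-17\right)\right) = -14 + 2 \left(-4811 + 80 \left(-17\right)\right) = -14 + 2 \left(-4811 - 1360\right) = -14 + 2 \left(-6171\right) = -14 - 12342 = -12356$)
$44442 - \left(3845 + k\right) = 44442 + \left(769 \left(-5\right) - -12356\right) = 44442 + \left(-3845 + 12356\right) = 44442 + 8511 = 52953$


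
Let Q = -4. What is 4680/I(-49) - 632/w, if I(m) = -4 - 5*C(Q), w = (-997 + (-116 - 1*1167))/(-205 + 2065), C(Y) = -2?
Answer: 24616/19 ≈ 1295.6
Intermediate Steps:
w = -38/31 (w = (-997 + (-116 - 1167))/1860 = (-997 - 1283)*(1/1860) = -2280*1/1860 = -38/31 ≈ -1.2258)
I(m) = 6 (I(m) = -4 - 5*(-2) = -4 + 10 = 6)
4680/I(-49) - 632/w = 4680/6 - 632/(-38/31) = 4680*(⅙) - 632*(-31/38) = 780 + 9796/19 = 24616/19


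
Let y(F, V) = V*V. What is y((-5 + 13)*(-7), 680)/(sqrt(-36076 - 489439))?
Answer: -92480*I*sqrt(525515)/105103 ≈ -637.86*I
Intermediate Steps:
y(F, V) = V**2
y((-5 + 13)*(-7), 680)/(sqrt(-36076 - 489439)) = 680**2/(sqrt(-36076 - 489439)) = 462400/(sqrt(-525515)) = 462400/((I*sqrt(525515))) = 462400*(-I*sqrt(525515)/525515) = -92480*I*sqrt(525515)/105103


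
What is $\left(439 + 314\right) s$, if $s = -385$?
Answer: $-289905$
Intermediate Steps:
$\left(439 + 314\right) s = \left(439 + 314\right) \left(-385\right) = 753 \left(-385\right) = -289905$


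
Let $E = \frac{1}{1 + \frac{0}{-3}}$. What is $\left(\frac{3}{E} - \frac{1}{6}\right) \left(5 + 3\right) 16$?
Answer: $\frac{1088}{3} \approx 362.67$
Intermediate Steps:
$E = 1$ ($E = \frac{1}{1 + 0 \left(- \frac{1}{3}\right)} = \frac{1}{1 + 0} = 1^{-1} = 1$)
$\left(\frac{3}{E} - \frac{1}{6}\right) \left(5 + 3\right) 16 = \left(\frac{3}{1} - \frac{1}{6}\right) \left(5 + 3\right) 16 = \left(3 \cdot 1 - \frac{1}{6}\right) 8 \cdot 16 = \left(3 - \frac{1}{6}\right) 8 \cdot 16 = \frac{17}{6} \cdot 8 \cdot 16 = \frac{68}{3} \cdot 16 = \frac{1088}{3}$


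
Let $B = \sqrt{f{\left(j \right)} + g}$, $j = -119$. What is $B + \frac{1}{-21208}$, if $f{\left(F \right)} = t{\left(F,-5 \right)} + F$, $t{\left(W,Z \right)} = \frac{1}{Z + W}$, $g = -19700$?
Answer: $- \frac{1}{21208} + \frac{i \sqrt{76184267}}{62} \approx -4.7152 \cdot 10^{-5} + 140.78 i$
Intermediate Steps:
$t{\left(W,Z \right)} = \frac{1}{W + Z}$
$f{\left(F \right)} = F + \frac{1}{-5 + F}$ ($f{\left(F \right)} = \frac{1}{F - 5} + F = \frac{1}{-5 + F} + F = F + \frac{1}{-5 + F}$)
$B = \frac{i \sqrt{76184267}}{62}$ ($B = \sqrt{\frac{1 - 119 \left(-5 - 119\right)}{-5 - 119} - 19700} = \sqrt{\frac{1 - -14756}{-124} - 19700} = \sqrt{- \frac{1 + 14756}{124} - 19700} = \sqrt{\left(- \frac{1}{124}\right) 14757 - 19700} = \sqrt{- \frac{14757}{124} - 19700} = \sqrt{- \frac{2457557}{124}} = \frac{i \sqrt{76184267}}{62} \approx 140.78 i$)
$B + \frac{1}{-21208} = \frac{i \sqrt{76184267}}{62} + \frac{1}{-21208} = \frac{i \sqrt{76184267}}{62} - \frac{1}{21208} = - \frac{1}{21208} + \frac{i \sqrt{76184267}}{62}$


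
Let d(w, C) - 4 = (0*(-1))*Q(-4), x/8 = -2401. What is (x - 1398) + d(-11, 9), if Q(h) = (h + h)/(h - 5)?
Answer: -20602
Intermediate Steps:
Q(h) = 2*h/(-5 + h) (Q(h) = (2*h)/(-5 + h) = 2*h/(-5 + h))
x = -19208 (x = 8*(-2401) = -19208)
d(w, C) = 4 (d(w, C) = 4 + (0*(-1))*(2*(-4)/(-5 - 4)) = 4 + 0*(2*(-4)/(-9)) = 4 + 0*(2*(-4)*(-1/9)) = 4 + 0*(8/9) = 4 + 0 = 4)
(x - 1398) + d(-11, 9) = (-19208 - 1398) + 4 = -20606 + 4 = -20602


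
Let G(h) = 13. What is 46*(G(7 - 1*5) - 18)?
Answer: -230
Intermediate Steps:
46*(G(7 - 1*5) - 18) = 46*(13 - 18) = 46*(-5) = -230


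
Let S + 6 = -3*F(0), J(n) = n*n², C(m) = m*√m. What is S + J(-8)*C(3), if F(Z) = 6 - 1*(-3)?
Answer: -33 - 1536*√3 ≈ -2693.4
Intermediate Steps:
F(Z) = 9 (F(Z) = 6 + 3 = 9)
C(m) = m^(3/2)
J(n) = n³
S = -33 (S = -6 - 3*9 = -6 - 27 = -33)
S + J(-8)*C(3) = -33 + (-8)³*3^(3/2) = -33 - 1536*√3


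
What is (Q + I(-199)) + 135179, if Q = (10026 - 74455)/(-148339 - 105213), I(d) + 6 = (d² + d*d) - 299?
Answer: 54279462381/253552 ≈ 2.1408e+5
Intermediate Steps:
I(d) = -305 + 2*d² (I(d) = -6 + ((d² + d*d) - 299) = -6 + ((d² + d²) - 299) = -6 + (2*d² - 299) = -6 + (-299 + 2*d²) = -305 + 2*d²)
Q = 64429/253552 (Q = -64429/(-253552) = -64429*(-1/253552) = 64429/253552 ≈ 0.25411)
(Q + I(-199)) + 135179 = (64429/253552 + (-305 + 2*(-199)²)) + 135179 = (64429/253552 + (-305 + 2*39601)) + 135179 = (64429/253552 + (-305 + 79202)) + 135179 = (64429/253552 + 78897) + 135179 = 20004556573/253552 + 135179 = 54279462381/253552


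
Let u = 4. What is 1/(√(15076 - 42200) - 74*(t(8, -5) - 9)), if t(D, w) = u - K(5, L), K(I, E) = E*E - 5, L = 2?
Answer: 74/28685 - I*√6781/57370 ≈ 0.0025797 - 0.0014354*I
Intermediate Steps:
K(I, E) = -5 + E² (K(I, E) = E² - 5 = -5 + E²)
t(D, w) = 5 (t(D, w) = 4 - (-5 + 2²) = 4 - (-5 + 4) = 4 - 1*(-1) = 4 + 1 = 5)
1/(√(15076 - 42200) - 74*(t(8, -5) - 9)) = 1/(√(15076 - 42200) - 74*(5 - 9)) = 1/(√(-27124) - 74*(-4)) = 1/(2*I*√6781 + 296) = 1/(296 + 2*I*√6781)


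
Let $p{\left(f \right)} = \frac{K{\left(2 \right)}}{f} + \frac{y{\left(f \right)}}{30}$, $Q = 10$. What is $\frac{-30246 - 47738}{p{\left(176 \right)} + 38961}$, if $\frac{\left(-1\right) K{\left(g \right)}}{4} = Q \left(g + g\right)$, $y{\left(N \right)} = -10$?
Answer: $- \frac{321684}{160709} \approx -2.0017$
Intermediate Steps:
$K{\left(g \right)} = - 80 g$ ($K{\left(g \right)} = - 4 \cdot 10 \left(g + g\right) = - 4 \cdot 10 \cdot 2 g = - 4 \cdot 20 g = - 80 g$)
$p{\left(f \right)} = - \frac{1}{3} - \frac{160}{f}$ ($p{\left(f \right)} = \frac{\left(-80\right) 2}{f} - \frac{10}{30} = - \frac{160}{f} - \frac{1}{3} = - \frac{1}{3} - \frac{160}{f}$)
$\frac{-30246 - 47738}{p{\left(176 \right)} + 38961} = \frac{-30246 - 47738}{\frac{-480 - 176}{3 \cdot 176} + 38961} = - \frac{77984}{\frac{1}{3} \cdot \frac{1}{176} \left(-480 - 176\right) + 38961} = - \frac{77984}{\frac{1}{3} \cdot \frac{1}{176} \left(-656\right) + 38961} = - \frac{77984}{- \frac{41}{33} + 38961} = - \frac{77984}{\frac{1285672}{33}} = \left(-77984\right) \frac{33}{1285672} = - \frac{321684}{160709}$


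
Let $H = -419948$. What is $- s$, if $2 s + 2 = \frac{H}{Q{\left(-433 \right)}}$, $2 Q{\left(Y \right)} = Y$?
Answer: $- \frac{419515}{433} \approx -968.86$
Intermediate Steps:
$Q{\left(Y \right)} = \frac{Y}{2}$
$s = \frac{419515}{433}$ ($s = -1 + \frac{\left(-419948\right) \frac{1}{\frac{1}{2} \left(-433\right)}}{2} = -1 + \frac{\left(-419948\right) \frac{1}{- \frac{433}{2}}}{2} = -1 + \frac{\left(-419948\right) \left(- \frac{2}{433}\right)}{2} = -1 + \frac{1}{2} \cdot \frac{839896}{433} = -1 + \frac{419948}{433} = \frac{419515}{433} \approx 968.86$)
$- s = \left(-1\right) \frac{419515}{433} = - \frac{419515}{433}$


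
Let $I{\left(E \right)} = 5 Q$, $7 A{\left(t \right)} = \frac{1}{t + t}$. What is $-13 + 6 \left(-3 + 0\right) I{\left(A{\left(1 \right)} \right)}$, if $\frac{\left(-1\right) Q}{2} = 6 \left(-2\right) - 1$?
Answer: $-2353$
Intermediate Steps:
$Q = 26$ ($Q = - 2 \left(6 \left(-2\right) - 1\right) = - 2 \left(-12 - 1\right) = \left(-2\right) \left(-13\right) = 26$)
$A{\left(t \right)} = \frac{1}{14 t}$ ($A{\left(t \right)} = \frac{1}{7 \left(t + t\right)} = \frac{1}{7 \cdot 2 t} = \frac{\frac{1}{2} \frac{1}{t}}{7} = \frac{1}{14 t}$)
$I{\left(E \right)} = 130$ ($I{\left(E \right)} = 5 \cdot 26 = 130$)
$-13 + 6 \left(-3 + 0\right) I{\left(A{\left(1 \right)} \right)} = -13 + 6 \left(-3 + 0\right) 130 = -13 + 6 \left(-3\right) 130 = -13 - 2340 = -2353$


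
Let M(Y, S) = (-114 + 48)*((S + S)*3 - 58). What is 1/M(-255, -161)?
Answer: 1/67584 ≈ 1.4796e-5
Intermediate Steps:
M(Y, S) = 3828 - 396*S (M(Y, S) = -66*((2*S)*3 - 58) = -66*(6*S - 58) = -66*(-58 + 6*S) = 3828 - 396*S)
1/M(-255, -161) = 1/(3828 - 396*(-161)) = 1/(3828 + 63756) = 1/67584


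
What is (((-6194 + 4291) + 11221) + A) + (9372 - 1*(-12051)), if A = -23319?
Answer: 7422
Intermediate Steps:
(((-6194 + 4291) + 11221) + A) + (9372 - 1*(-12051)) = (((-6194 + 4291) + 11221) - 23319) + (9372 - 1*(-12051)) = ((-1903 + 11221) - 23319) + (9372 + 12051) = (9318 - 23319) + 21423 = -14001 + 21423 = 7422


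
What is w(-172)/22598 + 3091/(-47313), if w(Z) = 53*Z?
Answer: -250577863/534589587 ≈ -0.46873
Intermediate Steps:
w(-172)/22598 + 3091/(-47313) = (53*(-172))/22598 + 3091/(-47313) = -9116*1/22598 + 3091*(-1/47313) = -4558/11299 - 3091/47313 = -250577863/534589587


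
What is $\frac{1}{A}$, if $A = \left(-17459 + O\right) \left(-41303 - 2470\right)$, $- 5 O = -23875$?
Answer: $\frac{1}{555216732} \approx 1.8011 \cdot 10^{-9}$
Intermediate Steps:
$O = 4775$ ($O = \left(- \frac{1}{5}\right) \left(-23875\right) = 4775$)
$A = 555216732$ ($A = \left(-17459 + 4775\right) \left(-41303 - 2470\right) = \left(-12684\right) \left(-43773\right) = 555216732$)
$\frac{1}{A} = \frac{1}{555216732}$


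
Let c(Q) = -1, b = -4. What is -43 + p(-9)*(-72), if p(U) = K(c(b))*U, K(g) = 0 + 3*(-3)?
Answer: -5875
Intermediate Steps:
K(g) = -9 (K(g) = 0 - 9 = -9)
p(U) = -9*U
-43 + p(-9)*(-72) = -43 - 9*(-9)*(-72) = -43 + 81*(-72) = -43 - 5832 = -5875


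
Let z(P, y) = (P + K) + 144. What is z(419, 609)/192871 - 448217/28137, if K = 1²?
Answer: -86432191739/5426811327 ≈ -15.927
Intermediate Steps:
K = 1
z(P, y) = 145 + P (z(P, y) = (P + 1) + 144 = (1 + P) + 144 = 145 + P)
z(419, 609)/192871 - 448217/28137 = (145 + 419)/192871 - 448217/28137 = 564*(1/192871) - 448217*1/28137 = 564/192871 - 448217/28137 = -86432191739/5426811327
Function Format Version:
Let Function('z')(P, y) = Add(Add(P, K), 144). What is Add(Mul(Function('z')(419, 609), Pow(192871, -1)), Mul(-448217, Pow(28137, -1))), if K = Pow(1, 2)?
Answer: Rational(-86432191739, 5426811327) ≈ -15.927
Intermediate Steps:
K = 1
Function('z')(P, y) = Add(145, P) (Function('z')(P, y) = Add(Add(P, 1), 144) = Add(Add(1, P), 144) = Add(145, P))
Add(Mul(Function('z')(419, 609), Pow(192871, -1)), Mul(-448217, Pow(28137, -1))) = Add(Mul(Add(145, 419), Pow(192871, -1)), Mul(-448217, Pow(28137, -1))) = Add(Mul(564, Rational(1, 192871)), Mul(-448217, Rational(1, 28137))) = Add(Rational(564, 192871), Rational(-448217, 28137)) = Rational(-86432191739, 5426811327)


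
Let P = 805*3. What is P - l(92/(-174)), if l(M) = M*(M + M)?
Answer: 18274903/7569 ≈ 2414.4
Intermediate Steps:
P = 2415
l(M) = 2*M**2 (l(M) = M*(2*M) = 2*M**2)
P - l(92/(-174)) = 2415 - 2*(92/(-174))**2 = 2415 - 2*(92*(-1/174))**2 = 2415 - 2*(-46/87)**2 = 2415 - 2*2116/7569 = 2415 - 1*4232/7569 = 2415 - 4232/7569 = 18274903/7569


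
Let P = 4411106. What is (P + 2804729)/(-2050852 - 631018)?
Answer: -1443167/536374 ≈ -2.6906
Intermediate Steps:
(P + 2804729)/(-2050852 - 631018) = (4411106 + 2804729)/(-2050852 - 631018) = 7215835/(-2681870) = 7215835*(-1/2681870) = -1443167/536374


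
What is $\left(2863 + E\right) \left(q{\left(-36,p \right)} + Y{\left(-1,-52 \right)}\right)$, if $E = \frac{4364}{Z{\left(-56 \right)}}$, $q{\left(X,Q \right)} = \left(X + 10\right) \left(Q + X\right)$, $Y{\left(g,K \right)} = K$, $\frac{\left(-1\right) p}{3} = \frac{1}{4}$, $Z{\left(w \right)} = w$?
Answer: $\frac{70456737}{28} \approx 2.5163 \cdot 10^{6}$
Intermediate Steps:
$p = - \frac{3}{4} \approx -0.75$
$q{\left(X,Q \right)} = \left(10 + X\right) \left(Q + X\right)$
$E = - \frac{1091}{14}$ ($E = \frac{4364}{-56} = 4364 \left(- \frac{1}{56}\right) = - \frac{1091}{14} \approx -77.929$)
$\left(2863 + E\right) \left(q{\left(-36,p \right)} + Y{\left(-1,-52 \right)}\right) = \left(2863 - \frac{1091}{14}\right) \left(\left(\left(-36\right)^{2} + 10 \left(- \frac{3}{4}\right) + 10 \left(-36\right) - -27\right) - 52\right) = \frac{38991 \left(\left(1296 - \frac{15}{2} - 360 + 27\right) - 52\right)}{14} = \frac{38991 \left(\frac{1911}{2} - 52\right)}{14} = \frac{38991}{14} \cdot \frac{1807}{2} = \frac{70456737}{28}$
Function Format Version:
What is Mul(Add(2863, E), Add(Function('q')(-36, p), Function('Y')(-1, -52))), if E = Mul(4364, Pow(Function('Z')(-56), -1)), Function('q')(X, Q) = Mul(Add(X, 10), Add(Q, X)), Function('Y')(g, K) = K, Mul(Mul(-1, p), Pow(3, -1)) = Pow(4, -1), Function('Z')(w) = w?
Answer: Rational(70456737, 28) ≈ 2.5163e+6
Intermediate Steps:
p = Rational(-3, 4) (p = Mul(-3, Pow(4, -1)) = Mul(-3, Rational(1, 4)) = Rational(-3, 4) ≈ -0.75000)
Function('q')(X, Q) = Mul(Add(10, X), Add(Q, X))
E = Rational(-1091, 14) (E = Mul(4364, Pow(-56, -1)) = Mul(4364, Rational(-1, 56)) = Rational(-1091, 14) ≈ -77.929)
Mul(Add(2863, E), Add(Function('q')(-36, p), Function('Y')(-1, -52))) = Mul(Add(2863, Rational(-1091, 14)), Add(Add(Pow(-36, 2), Mul(10, Rational(-3, 4)), Mul(10, -36), Mul(Rational(-3, 4), -36)), -52)) = Mul(Rational(38991, 14), Add(Add(1296, Rational(-15, 2), -360, 27), -52)) = Mul(Rational(38991, 14), Add(Rational(1911, 2), -52)) = Mul(Rational(38991, 14), Rational(1807, 2)) = Rational(70456737, 28)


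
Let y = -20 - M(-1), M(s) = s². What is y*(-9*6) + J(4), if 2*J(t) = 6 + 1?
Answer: 2275/2 ≈ 1137.5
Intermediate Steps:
J(t) = 7/2 (J(t) = (6 + 1)/2 = (½)*7 = 7/2)
y = -21 (y = -20 - 1*(-1)² = -20 - 1*1 = -20 - 1 = -21)
y*(-9*6) + J(4) = -(-189)*6 + 7/2 = -21*(-54) + 7/2 = 1134 + 7/2 = 2275/2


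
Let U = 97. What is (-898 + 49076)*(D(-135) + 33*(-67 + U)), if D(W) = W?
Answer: 41192190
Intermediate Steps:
(-898 + 49076)*(D(-135) + 33*(-67 + U)) = (-898 + 49076)*(-135 + 33*(-67 + 97)) = 48178*(-135 + 33*30) = 48178*(-135 + 990) = 48178*855 = 41192190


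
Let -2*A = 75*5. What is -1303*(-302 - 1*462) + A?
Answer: 1990609/2 ≈ 9.9530e+5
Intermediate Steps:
A = -375/2 (A = -75*5/2 = -1/2*375 = -375/2 ≈ -187.50)
-1303*(-302 - 1*462) + A = -1303*(-302 - 1*462) - 375/2 = -1303*(-302 - 462) - 375/2 = -1303*(-764) - 375/2 = 995492 - 375/2 = 1990609/2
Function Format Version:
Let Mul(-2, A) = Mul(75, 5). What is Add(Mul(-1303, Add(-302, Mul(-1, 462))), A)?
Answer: Rational(1990609, 2) ≈ 9.9530e+5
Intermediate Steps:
A = Rational(-375, 2) (A = Mul(Rational(-1, 2), Mul(75, 5)) = Mul(Rational(-1, 2), 375) = Rational(-375, 2) ≈ -187.50)
Add(Mul(-1303, Add(-302, Mul(-1, 462))), A) = Add(Mul(-1303, Add(-302, Mul(-1, 462))), Rational(-375, 2)) = Add(Mul(-1303, Add(-302, -462)), Rational(-375, 2)) = Add(Mul(-1303, -764), Rational(-375, 2)) = Add(995492, Rational(-375, 2)) = Rational(1990609, 2)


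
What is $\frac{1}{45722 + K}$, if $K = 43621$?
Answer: $\frac{1}{89343} \approx 1.1193 \cdot 10^{-5}$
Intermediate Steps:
$\frac{1}{45722 + K} = \frac{1}{45722 + 43621} = \frac{1}{89343}$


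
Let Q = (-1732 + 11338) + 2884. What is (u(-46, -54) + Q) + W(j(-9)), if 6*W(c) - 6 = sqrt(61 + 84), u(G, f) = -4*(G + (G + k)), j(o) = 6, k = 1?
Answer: 12855 + sqrt(145)/6 ≈ 12857.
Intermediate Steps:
u(G, f) = -4 - 8*G (u(G, f) = -4*(G + (G + 1)) = -4*(G + (1 + G)) = -4*(1 + 2*G) = -4 - 8*G)
Q = 12490 (Q = 9606 + 2884 = 12490)
W(c) = 1 + sqrt(145)/6 (W(c) = 1 + sqrt(61 + 84)/6 = 1 + sqrt(145)/6)
(u(-46, -54) + Q) + W(j(-9)) = ((-4 - 8*(-46)) + 12490) + (1 + sqrt(145)/6) = ((-4 + 368) + 12490) + (1 + sqrt(145)/6) = (364 + 12490) + (1 + sqrt(145)/6) = 12854 + (1 + sqrt(145)/6) = 12855 + sqrt(145)/6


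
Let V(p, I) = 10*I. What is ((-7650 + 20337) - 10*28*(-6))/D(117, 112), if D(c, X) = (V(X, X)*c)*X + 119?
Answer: 14367/14676599 ≈ 0.00097891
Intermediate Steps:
D(c, X) = 119 + 10*c*X² (D(c, X) = ((10*X)*c)*X + 119 = (10*X*c)*X + 119 = 10*c*X² + 119 = 119 + 10*c*X²)
((-7650 + 20337) - 10*28*(-6))/D(117, 112) = ((-7650 + 20337) - 10*28*(-6))/(119 + 10*117*112²) = (12687 - 280*(-6))/(119 + 10*117*12544) = (12687 + 1680)/(119 + 14676480) = 14367/14676599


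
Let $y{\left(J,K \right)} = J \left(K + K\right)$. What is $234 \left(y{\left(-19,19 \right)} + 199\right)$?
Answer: $-122382$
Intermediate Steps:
$y{\left(J,K \right)} = 2 J K$ ($y{\left(J,K \right)} = J 2 K = 2 J K$)
$234 \left(y{\left(-19,19 \right)} + 199\right) = 234 \left(2 \left(-19\right) 19 + 199\right) = 234 \left(-722 + 199\right) = 234 \left(-523\right) = -122382$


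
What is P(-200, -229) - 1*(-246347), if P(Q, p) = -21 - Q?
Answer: 246526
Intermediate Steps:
P(-200, -229) - 1*(-246347) = (-21 - 1*(-200)) - 1*(-246347) = (-21 + 200) + 246347 = 179 + 246347 = 246526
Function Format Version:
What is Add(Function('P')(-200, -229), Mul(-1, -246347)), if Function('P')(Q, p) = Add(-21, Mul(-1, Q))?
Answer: 246526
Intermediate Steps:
Add(Function('P')(-200, -229), Mul(-1, -246347)) = Add(Add(-21, Mul(-1, -200)), Mul(-1, -246347)) = Add(Add(-21, 200), 246347) = Add(179, 246347) = 246526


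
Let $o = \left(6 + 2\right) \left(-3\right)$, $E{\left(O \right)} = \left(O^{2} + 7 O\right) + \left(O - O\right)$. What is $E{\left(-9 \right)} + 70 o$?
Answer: $-1662$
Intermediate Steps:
$E{\left(O \right)} = O^{2} + 7 O$ ($E{\left(O \right)} = \left(O^{2} + 7 O\right) + 0 = O^{2} + 7 O$)
$o = -24$ ($o = 8 \left(-3\right) = -24$)
$E{\left(-9 \right)} + 70 o = - 9 \left(7 - 9\right) + 70 \left(-24\right) = \left(-9\right) \left(-2\right) - 1680 = 18 - 1680 = -1662$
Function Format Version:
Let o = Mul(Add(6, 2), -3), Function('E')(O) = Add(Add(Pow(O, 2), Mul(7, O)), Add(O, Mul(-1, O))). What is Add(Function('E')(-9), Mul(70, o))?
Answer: -1662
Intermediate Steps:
Function('E')(O) = Add(Pow(O, 2), Mul(7, O)) (Function('E')(O) = Add(Add(Pow(O, 2), Mul(7, O)), 0) = Add(Pow(O, 2), Mul(7, O)))
o = -24 (o = Mul(8, -3) = -24)
Add(Function('E')(-9), Mul(70, o)) = Add(Mul(-9, Add(7, -9)), Mul(70, -24)) = Add(Mul(-9, -2), -1680) = Add(18, -1680) = -1662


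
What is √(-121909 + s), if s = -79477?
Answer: I*√201386 ≈ 448.76*I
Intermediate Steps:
√(-121909 + s) = √(-121909 - 79477) = √(-201386) = I*√201386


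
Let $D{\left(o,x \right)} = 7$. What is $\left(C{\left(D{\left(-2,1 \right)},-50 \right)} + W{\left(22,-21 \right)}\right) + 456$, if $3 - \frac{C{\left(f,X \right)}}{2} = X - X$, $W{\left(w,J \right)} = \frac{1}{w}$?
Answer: $\frac{10165}{22} \approx 462.05$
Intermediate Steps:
$C{\left(f,X \right)} = 6$ ($C{\left(f,X \right)} = 6 - 2 \left(X - X\right) = 6 - 0 = 6 + 0 = 6$)
$\left(C{\left(D{\left(-2,1 \right)},-50 \right)} + W{\left(22,-21 \right)}\right) + 456 = \left(6 + \frac{1}{22}\right) + 456 = \frac{133}{22} + 456 = \frac{10165}{22}$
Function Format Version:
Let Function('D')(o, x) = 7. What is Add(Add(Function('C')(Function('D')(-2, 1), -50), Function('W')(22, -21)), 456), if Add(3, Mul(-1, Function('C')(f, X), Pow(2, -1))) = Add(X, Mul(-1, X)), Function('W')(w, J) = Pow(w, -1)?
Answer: Rational(10165, 22) ≈ 462.05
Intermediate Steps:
Function('C')(f, X) = 6 (Function('C')(f, X) = Add(6, Mul(-2, Add(X, Mul(-1, X)))) = Add(6, Mul(-2, 0)) = Add(6, 0) = 6)
Add(Add(Function('C')(Function('D')(-2, 1), -50), Function('W')(22, -21)), 456) = Add(Add(6, Pow(22, -1)), 456) = Add(Add(6, Rational(1, 22)), 456) = Add(Rational(133, 22), 456) = Rational(10165, 22)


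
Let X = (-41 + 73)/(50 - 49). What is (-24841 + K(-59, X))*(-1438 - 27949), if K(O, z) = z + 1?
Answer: 729032696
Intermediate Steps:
X = 32 (X = 32/1 = 32*1 = 32)
K(O, z) = 1 + z
(-24841 + K(-59, X))*(-1438 - 27949) = (-24841 + (1 + 32))*(-1438 - 27949) = (-24841 + 33)*(-29387) = -24808*(-29387) = 729032696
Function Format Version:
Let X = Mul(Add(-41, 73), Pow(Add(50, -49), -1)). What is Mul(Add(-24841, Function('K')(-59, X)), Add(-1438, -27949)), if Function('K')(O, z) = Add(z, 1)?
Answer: 729032696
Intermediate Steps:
X = 32 (X = Mul(32, Pow(1, -1)) = Mul(32, 1) = 32)
Function('K')(O, z) = Add(1, z)
Mul(Add(-24841, Function('K')(-59, X)), Add(-1438, -27949)) = Mul(Add(-24841, Add(1, 32)), Add(-1438, -27949)) = Mul(Add(-24841, 33), -29387) = Mul(-24808, -29387) = 729032696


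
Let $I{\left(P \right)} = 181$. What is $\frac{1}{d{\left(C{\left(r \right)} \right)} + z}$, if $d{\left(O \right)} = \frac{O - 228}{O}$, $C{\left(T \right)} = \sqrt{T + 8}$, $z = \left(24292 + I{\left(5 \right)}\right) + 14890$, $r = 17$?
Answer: $\frac{5}{196592} \approx 2.5433 \cdot 10^{-5}$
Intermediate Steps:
$z = 39363$ ($z = \left(24292 + 181\right) + 14890 = 24473 + 14890 = 39363$)
$C{\left(T \right)} = \sqrt{8 + T}$
$d{\left(O \right)} = \frac{-228 + O}{O}$
$\frac{1}{d{\left(C{\left(r \right)} \right)} + z} = \frac{1}{\frac{-228 + \sqrt{8 + 17}}{\sqrt{8 + 17}} + 39363} = \frac{1}{\frac{-228 + \sqrt{25}}{\sqrt{25}} + 39363} = \frac{1}{\frac{-228 + 5}{5} + 39363} = \frac{1}{\frac{1}{5} \left(-223\right) + 39363} = \frac{1}{- \frac{223}{5} + 39363} = \frac{1}{\frac{196592}{5}} = \frac{5}{196592}$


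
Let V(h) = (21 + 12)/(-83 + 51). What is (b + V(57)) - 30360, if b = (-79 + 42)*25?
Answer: -1001153/32 ≈ -31286.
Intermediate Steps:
V(h) = -33/32 (V(h) = 33/(-32) = 33*(-1/32) = -33/32)
b = -925 (b = -37*25 = -925)
(b + V(57)) - 30360 = (-925 - 33/32) - 30360 = -29633/32 - 30360 = -1001153/32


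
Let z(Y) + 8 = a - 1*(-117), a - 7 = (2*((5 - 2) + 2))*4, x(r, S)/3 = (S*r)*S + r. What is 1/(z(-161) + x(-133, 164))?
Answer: -1/10731747 ≈ -9.3181e-8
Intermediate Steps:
x(r, S) = 3*r + 3*r*S² (x(r, S) = 3*((S*r)*S + r) = 3*(r*S² + r) = 3*(r + r*S²) = 3*r + 3*r*S²)
a = 47 (a = 7 + (2*((5 - 2) + 2))*4 = 7 + (2*(3 + 2))*4 = 7 + (2*5)*4 = 7 + 10*4 = 7 + 40 = 47)
z(Y) = 156 (z(Y) = -8 + (47 - 1*(-117)) = -8 + (47 + 117) = -8 + 164 = 156)
1/(z(-161) + x(-133, 164)) = 1/(156 + 3*(-133)*(1 + 164²)) = 1/(156 + 3*(-133)*(1 + 26896)) = 1/(156 + 3*(-133)*26897) = 1/(156 - 10731903) = 1/(-10731747) = -1/10731747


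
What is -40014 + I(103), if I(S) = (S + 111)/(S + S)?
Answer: -4121335/103 ≈ -40013.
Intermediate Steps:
I(S) = (111 + S)/(2*S) (I(S) = (111 + S)/((2*S)) = (111 + S)*(1/(2*S)) = (111 + S)/(2*S))
-40014 + I(103) = -40014 + (1/2)*(111 + 103)/103 = -40014 + (1/2)*(1/103)*214 = -40014 + 107/103 = -4121335/103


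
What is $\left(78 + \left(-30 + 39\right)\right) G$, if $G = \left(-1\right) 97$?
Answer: $-8439$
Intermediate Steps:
$G = -97$
$\left(78 + \left(-30 + 39\right)\right) G = \left(78 + \left(-30 + 39\right)\right) \left(-97\right) = \left(78 + 9\right) \left(-97\right) = 87 \left(-97\right) = -8439$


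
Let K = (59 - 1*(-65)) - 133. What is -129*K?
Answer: 1161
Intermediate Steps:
K = -9 (K = (59 + 65) - 133 = 124 - 133 = -9)
-129*K = -129*(-9) = 1161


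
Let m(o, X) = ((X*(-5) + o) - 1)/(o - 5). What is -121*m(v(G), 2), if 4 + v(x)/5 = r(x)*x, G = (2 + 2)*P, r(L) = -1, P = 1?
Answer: -2057/15 ≈ -137.13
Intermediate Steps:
G = 4 (G = (2 + 2)*1 = 4*1 = 4)
v(x) = -20 - 5*x (v(x) = -20 + 5*(-x) = -20 - 5*x)
m(o, X) = (-1 + o - 5*X)/(-5 + o) (m(o, X) = ((-5*X + o) - 1)/(-5 + o) = ((o - 5*X) - 1)/(-5 + o) = (-1 + o - 5*X)/(-5 + o))
-121*m(v(G), 2) = -121*(-1 + (-20 - 5*4) - 5*2)/(-5 + (-20 - 5*4)) = -121*(-1 + (-20 - 20) - 10)/(-5 + (-20 - 20)) = -121*(-1 - 40 - 10)/(-5 - 40) = -121*(-51)/(-45) = -(-121)*(-51)/45 = -121*17/15 = -2057/15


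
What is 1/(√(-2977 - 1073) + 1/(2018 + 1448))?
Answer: 3466/48653281801 - 540592020*I*√2/48653281801 ≈ 7.1239e-8 - 0.015713*I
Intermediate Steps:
1/(√(-2977 - 1073) + 1/(2018 + 1448)) = 1/(√(-4050) + 1/3466) = 1/(45*I*√2 + 1/3466) = 1/(1/3466 + 45*I*√2)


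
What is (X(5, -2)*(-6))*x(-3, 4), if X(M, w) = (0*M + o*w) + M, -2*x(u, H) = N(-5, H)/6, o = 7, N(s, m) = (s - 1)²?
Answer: -162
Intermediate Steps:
N(s, m) = (-1 + s)²
x(u, H) = -3 (x(u, H) = -(-1 - 5)²/(2*6) = -(-6)²/(2*6) = -18/6 = -½*6 = -3)
X(M, w) = M + 7*w (X(M, w) = (0*M + 7*w) + M = (0 + 7*w) + M = 7*w + M = M + 7*w)
(X(5, -2)*(-6))*x(-3, 4) = ((5 + 7*(-2))*(-6))*(-3) = ((5 - 14)*(-6))*(-3) = -9*(-6)*(-3) = 54*(-3) = -162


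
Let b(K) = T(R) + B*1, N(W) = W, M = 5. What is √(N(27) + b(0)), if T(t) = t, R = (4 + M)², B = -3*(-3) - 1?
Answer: 2*√29 ≈ 10.770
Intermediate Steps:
B = 8 (B = 9 - 1 = 8)
R = 81 (R = (4 + 5)² = 9² = 81)
b(K) = 89 (b(K) = 81 + 8*1 = 81 + 8 = 89)
√(N(27) + b(0)) = √(27 + 89) = √116 = 2*√29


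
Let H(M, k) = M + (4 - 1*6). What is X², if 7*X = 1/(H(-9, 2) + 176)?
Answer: 1/1334025 ≈ 7.4961e-7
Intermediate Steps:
H(M, k) = -2 + M (H(M, k) = M + (4 - 6) = M - 2 = -2 + M)
X = 1/1155 (X = 1/(7*((-2 - 9) + 176)) = 1/(7*(-11 + 176)) = (⅐)/165 = (⅐)*(1/165) = 1/1155 ≈ 0.00086580)
X² = (1/1155)² = 1/1334025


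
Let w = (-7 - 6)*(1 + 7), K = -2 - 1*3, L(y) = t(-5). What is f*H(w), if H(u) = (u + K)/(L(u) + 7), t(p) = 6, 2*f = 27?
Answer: -2943/26 ≈ -113.19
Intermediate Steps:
f = 27/2 (f = (1/2)*27 = 27/2 ≈ 13.500)
L(y) = 6
K = -5 (K = -2 - 3 = -5)
w = -104 (w = -13*8 = -104)
H(u) = -5/13 + u/13 (H(u) = (u - 5)/(6 + 7) = (-5 + u)/13 = (-5 + u)*(1/13) = -5/13 + u/13)
f*H(w) = 27*(-5/13 + (1/13)*(-104))/2 = 27*(-5/13 - 8)/2 = (27/2)*(-109/13) = -2943/26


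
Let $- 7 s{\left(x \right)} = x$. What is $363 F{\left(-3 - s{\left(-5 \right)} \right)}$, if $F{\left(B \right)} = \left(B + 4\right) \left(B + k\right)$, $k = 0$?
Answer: $- \frac{18876}{49} \approx -385.22$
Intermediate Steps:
$s{\left(x \right)} = - \frac{x}{7}$
$F{\left(B \right)} = B \left(4 + B\right)$ ($F{\left(B \right)} = \left(B + 4\right) \left(B + 0\right) = \left(4 + B\right) B = B \left(4 + B\right)$)
$363 F{\left(-3 - s{\left(-5 \right)} \right)} = 363 \left(-3 - \left(- \frac{1}{7}\right) \left(-5\right)\right) \left(4 - \left(3 - - \frac{5}{7}\right)\right) = 363 \left(-3 - \frac{5}{7}\right) \left(4 - \frac{26}{7}\right) = 363 \left(- \frac{26 \left(4 - \frac{26}{7}\right)}{7}\right) = 363 \left(\left(- \frac{26}{7}\right) \frac{2}{7}\right) = 363 \left(- \frac{52}{49}\right) = - \frac{18876}{49}$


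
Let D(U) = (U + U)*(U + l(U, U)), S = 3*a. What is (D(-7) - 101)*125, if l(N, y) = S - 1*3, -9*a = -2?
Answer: 11125/3 ≈ 3708.3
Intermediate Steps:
a = 2/9 (a = -⅑*(-2) = 2/9 ≈ 0.22222)
S = ⅔ (S = 3*(2/9) = ⅔ ≈ 0.66667)
l(N, y) = -7/3 (l(N, y) = ⅔ - 1*3 = ⅔ - 3 = -7/3)
D(U) = 2*U*(-7/3 + U) (D(U) = (U + U)*(U - 7/3) = (2*U)*(-7/3 + U) = 2*U*(-7/3 + U))
(D(-7) - 101)*125 = ((⅔)*(-7)*(-7 + 3*(-7)) - 101)*125 = ((⅔)*(-7)*(-7 - 21) - 101)*125 = ((⅔)*(-7)*(-28) - 101)*125 = (392/3 - 101)*125 = (89/3)*125 = 11125/3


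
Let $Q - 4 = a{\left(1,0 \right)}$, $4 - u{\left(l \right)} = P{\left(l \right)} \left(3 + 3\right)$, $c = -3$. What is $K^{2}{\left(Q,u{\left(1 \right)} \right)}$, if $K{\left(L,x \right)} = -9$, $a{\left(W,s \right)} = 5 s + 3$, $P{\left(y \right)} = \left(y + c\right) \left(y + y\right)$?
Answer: $81$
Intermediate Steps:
$P{\left(y \right)} = 2 y \left(-3 + y\right)$ ($P{\left(y \right)} = \left(y - 3\right) \left(y + y\right) = \left(-3 + y\right) 2 y = 2 y \left(-3 + y\right)$)
$u{\left(l \right)} = 4 - 12 l \left(-3 + l\right)$ ($u{\left(l \right)} = 4 - 2 l \left(-3 + l\right) \left(3 + 3\right) = 4 - 2 l \left(-3 + l\right) 6 = 4 - 12 l \left(-3 + l\right)$)
$a{\left(W,s \right)} = 3 + 5 s$
$Q = 7$ ($Q = 4 + \left(3 + 5 \cdot 0\right) = 4 + \left(3 + 0\right) = 4 + 3 = 7$)
$K^{2}{\left(Q,u{\left(1 \right)} \right)} = \left(-9\right)^{2} = 81$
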